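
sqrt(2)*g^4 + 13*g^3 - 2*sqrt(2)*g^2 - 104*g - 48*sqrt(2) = (g - 2*sqrt(2))*(g + 2*sqrt(2))*(g + 6*sqrt(2))*(sqrt(2)*g + 1)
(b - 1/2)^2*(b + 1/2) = b^3 - b^2/2 - b/4 + 1/8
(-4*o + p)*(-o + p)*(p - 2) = 4*o^2*p - 8*o^2 - 5*o*p^2 + 10*o*p + p^3 - 2*p^2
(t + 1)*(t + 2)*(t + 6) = t^3 + 9*t^2 + 20*t + 12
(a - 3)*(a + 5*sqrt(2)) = a^2 - 3*a + 5*sqrt(2)*a - 15*sqrt(2)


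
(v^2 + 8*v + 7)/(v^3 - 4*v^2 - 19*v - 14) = (v + 7)/(v^2 - 5*v - 14)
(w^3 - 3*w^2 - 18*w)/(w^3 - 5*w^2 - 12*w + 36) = w/(w - 2)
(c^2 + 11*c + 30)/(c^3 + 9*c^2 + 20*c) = (c + 6)/(c*(c + 4))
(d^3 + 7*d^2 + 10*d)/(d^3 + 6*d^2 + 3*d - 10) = d/(d - 1)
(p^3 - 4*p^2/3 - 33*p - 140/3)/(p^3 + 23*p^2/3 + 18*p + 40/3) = (p - 7)/(p + 2)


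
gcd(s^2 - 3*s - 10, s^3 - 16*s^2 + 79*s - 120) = s - 5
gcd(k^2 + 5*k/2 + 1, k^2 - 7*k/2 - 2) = k + 1/2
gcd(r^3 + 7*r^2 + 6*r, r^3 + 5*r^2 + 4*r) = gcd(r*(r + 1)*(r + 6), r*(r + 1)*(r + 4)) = r^2 + r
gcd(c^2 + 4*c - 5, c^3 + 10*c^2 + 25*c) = c + 5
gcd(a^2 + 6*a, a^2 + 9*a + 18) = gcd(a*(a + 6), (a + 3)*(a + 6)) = a + 6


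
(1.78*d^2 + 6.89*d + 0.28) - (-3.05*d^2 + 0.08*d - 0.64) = 4.83*d^2 + 6.81*d + 0.92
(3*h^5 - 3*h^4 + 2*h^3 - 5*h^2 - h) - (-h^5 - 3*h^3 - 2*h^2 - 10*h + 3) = 4*h^5 - 3*h^4 + 5*h^3 - 3*h^2 + 9*h - 3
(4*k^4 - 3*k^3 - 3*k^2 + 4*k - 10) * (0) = 0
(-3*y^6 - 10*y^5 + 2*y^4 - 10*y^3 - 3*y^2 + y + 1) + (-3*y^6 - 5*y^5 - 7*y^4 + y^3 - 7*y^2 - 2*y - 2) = -6*y^6 - 15*y^5 - 5*y^4 - 9*y^3 - 10*y^2 - y - 1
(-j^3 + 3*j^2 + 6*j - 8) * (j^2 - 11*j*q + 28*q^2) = -j^5 + 11*j^4*q + 3*j^4 - 28*j^3*q^2 - 33*j^3*q + 6*j^3 + 84*j^2*q^2 - 66*j^2*q - 8*j^2 + 168*j*q^2 + 88*j*q - 224*q^2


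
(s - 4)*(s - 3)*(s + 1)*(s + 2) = s^4 - 4*s^3 - 7*s^2 + 22*s + 24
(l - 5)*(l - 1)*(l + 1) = l^3 - 5*l^2 - l + 5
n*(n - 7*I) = n^2 - 7*I*n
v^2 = v^2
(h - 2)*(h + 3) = h^2 + h - 6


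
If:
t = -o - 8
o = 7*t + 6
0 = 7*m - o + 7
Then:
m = -53/28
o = -25/4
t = -7/4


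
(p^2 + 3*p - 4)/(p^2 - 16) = (p - 1)/(p - 4)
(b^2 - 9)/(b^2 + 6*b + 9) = (b - 3)/(b + 3)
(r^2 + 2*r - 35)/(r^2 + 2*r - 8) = (r^2 + 2*r - 35)/(r^2 + 2*r - 8)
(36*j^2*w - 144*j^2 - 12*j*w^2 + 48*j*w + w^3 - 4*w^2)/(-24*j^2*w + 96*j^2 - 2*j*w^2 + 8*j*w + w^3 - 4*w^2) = (-6*j + w)/(4*j + w)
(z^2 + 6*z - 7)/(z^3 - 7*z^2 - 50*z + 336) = (z - 1)/(z^2 - 14*z + 48)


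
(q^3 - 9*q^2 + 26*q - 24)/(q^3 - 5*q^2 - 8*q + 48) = (q^2 - 5*q + 6)/(q^2 - q - 12)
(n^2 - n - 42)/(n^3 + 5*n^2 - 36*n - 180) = (n - 7)/(n^2 - n - 30)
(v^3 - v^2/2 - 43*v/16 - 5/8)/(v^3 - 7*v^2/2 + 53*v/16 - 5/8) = (16*v^2 + 24*v + 5)/(16*v^2 - 24*v + 5)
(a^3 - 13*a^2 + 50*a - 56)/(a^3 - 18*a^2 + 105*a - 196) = (a - 2)/(a - 7)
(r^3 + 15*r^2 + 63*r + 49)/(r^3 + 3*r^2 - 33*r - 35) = (r + 7)/(r - 5)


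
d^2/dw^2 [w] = 0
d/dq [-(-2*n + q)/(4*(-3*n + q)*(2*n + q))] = ((-2*n + q)*(2*n + q) + (2*n - q)*(3*n - q) + (2*n + q)*(3*n - q))/(4*(2*n + q)^2*(3*n - q)^2)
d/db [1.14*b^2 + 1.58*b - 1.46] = 2.28*b + 1.58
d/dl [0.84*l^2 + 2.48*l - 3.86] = 1.68*l + 2.48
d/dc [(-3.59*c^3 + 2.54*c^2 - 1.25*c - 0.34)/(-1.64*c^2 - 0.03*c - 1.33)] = (5.8876*c^4 + 0.215400000000001*c^3 + 12.1979*c^2 - 7.8716*c + 1.6523)/(2.6896*c^4 + 0.0984*c^3 + 4.3633*c^2 + 0.0798*c + 1.7689)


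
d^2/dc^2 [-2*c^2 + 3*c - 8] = -4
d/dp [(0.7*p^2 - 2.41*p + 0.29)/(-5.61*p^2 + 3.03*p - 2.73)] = (-11.3991*p^2 - 0.568199999999999*p + 5.7006)/(31.4721*p^4 - 33.9966*p^3 + 39.8115*p^2 - 16.5438*p + 7.4529)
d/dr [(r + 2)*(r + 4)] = 2*r + 6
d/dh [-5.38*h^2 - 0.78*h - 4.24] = -10.76*h - 0.78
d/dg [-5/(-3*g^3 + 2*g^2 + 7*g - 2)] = 5*(-9*g^2 + 4*g + 7)/(3*g^3 - 2*g^2 - 7*g + 2)^2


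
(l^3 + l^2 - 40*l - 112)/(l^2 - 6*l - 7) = (l^2 + 8*l + 16)/(l + 1)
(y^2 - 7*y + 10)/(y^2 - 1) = (y^2 - 7*y + 10)/(y^2 - 1)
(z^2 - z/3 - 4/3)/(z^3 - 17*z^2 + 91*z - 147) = (3*z^2 - z - 4)/(3*(z^3 - 17*z^2 + 91*z - 147))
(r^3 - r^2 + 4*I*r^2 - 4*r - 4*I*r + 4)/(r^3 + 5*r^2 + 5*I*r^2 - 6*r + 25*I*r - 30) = (r^2 + r*(-1 + 2*I) - 2*I)/(r^2 + r*(5 + 3*I) + 15*I)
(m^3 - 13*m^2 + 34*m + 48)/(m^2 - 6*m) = m - 7 - 8/m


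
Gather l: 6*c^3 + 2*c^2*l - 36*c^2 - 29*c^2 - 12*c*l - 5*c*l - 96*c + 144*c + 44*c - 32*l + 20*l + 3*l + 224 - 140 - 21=6*c^3 - 65*c^2 + 92*c + l*(2*c^2 - 17*c - 9) + 63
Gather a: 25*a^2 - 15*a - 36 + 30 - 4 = 25*a^2 - 15*a - 10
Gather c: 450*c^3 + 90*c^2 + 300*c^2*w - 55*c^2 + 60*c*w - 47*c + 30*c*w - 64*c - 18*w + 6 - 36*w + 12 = 450*c^3 + c^2*(300*w + 35) + c*(90*w - 111) - 54*w + 18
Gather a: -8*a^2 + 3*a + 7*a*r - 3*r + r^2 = -8*a^2 + a*(7*r + 3) + r^2 - 3*r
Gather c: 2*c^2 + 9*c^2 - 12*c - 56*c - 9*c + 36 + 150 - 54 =11*c^2 - 77*c + 132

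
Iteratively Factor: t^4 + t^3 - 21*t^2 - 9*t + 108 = (t + 3)*(t^3 - 2*t^2 - 15*t + 36) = (t - 3)*(t + 3)*(t^2 + t - 12) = (t - 3)*(t + 3)*(t + 4)*(t - 3)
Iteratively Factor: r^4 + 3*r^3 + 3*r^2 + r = (r)*(r^3 + 3*r^2 + 3*r + 1) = r*(r + 1)*(r^2 + 2*r + 1) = r*(r + 1)^2*(r + 1)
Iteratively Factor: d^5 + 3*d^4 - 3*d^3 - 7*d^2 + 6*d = (d - 1)*(d^4 + 4*d^3 + d^2 - 6*d) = (d - 1)*(d + 3)*(d^3 + d^2 - 2*d) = (d - 1)*(d + 2)*(d + 3)*(d^2 - d) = d*(d - 1)*(d + 2)*(d + 3)*(d - 1)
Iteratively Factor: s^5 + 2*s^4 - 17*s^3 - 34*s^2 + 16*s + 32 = (s + 4)*(s^4 - 2*s^3 - 9*s^2 + 2*s + 8) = (s + 2)*(s + 4)*(s^3 - 4*s^2 - s + 4) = (s - 4)*(s + 2)*(s + 4)*(s^2 - 1) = (s - 4)*(s + 1)*(s + 2)*(s + 4)*(s - 1)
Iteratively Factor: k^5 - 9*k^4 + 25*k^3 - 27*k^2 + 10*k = (k)*(k^4 - 9*k^3 + 25*k^2 - 27*k + 10) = k*(k - 1)*(k^3 - 8*k^2 + 17*k - 10) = k*(k - 1)^2*(k^2 - 7*k + 10) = k*(k - 5)*(k - 1)^2*(k - 2)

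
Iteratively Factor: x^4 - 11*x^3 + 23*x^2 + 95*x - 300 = (x + 3)*(x^3 - 14*x^2 + 65*x - 100) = (x - 5)*(x + 3)*(x^2 - 9*x + 20) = (x - 5)^2*(x + 3)*(x - 4)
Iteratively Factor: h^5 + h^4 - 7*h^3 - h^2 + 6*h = (h - 1)*(h^4 + 2*h^3 - 5*h^2 - 6*h) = (h - 1)*(h + 1)*(h^3 + h^2 - 6*h) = h*(h - 1)*(h + 1)*(h^2 + h - 6) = h*(h - 1)*(h + 1)*(h + 3)*(h - 2)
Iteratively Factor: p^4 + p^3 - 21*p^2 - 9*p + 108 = (p + 4)*(p^3 - 3*p^2 - 9*p + 27) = (p + 3)*(p + 4)*(p^2 - 6*p + 9) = (p - 3)*(p + 3)*(p + 4)*(p - 3)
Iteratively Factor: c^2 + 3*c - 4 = (c + 4)*(c - 1)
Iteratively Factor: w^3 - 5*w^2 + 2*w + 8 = (w - 2)*(w^2 - 3*w - 4) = (w - 2)*(w + 1)*(w - 4)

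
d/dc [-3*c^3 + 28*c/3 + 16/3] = 28/3 - 9*c^2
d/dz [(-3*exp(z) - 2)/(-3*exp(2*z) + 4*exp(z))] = (-9*exp(2*z) - 12*exp(z) + 8)*exp(-z)/(9*exp(2*z) - 24*exp(z) + 16)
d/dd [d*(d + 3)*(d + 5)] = 3*d^2 + 16*d + 15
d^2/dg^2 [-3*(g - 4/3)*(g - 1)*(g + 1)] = 8 - 18*g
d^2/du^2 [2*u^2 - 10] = 4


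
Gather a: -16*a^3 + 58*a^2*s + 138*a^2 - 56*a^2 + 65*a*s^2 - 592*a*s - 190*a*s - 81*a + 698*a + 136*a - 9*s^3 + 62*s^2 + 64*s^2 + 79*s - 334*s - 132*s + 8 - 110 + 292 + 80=-16*a^3 + a^2*(58*s + 82) + a*(65*s^2 - 782*s + 753) - 9*s^3 + 126*s^2 - 387*s + 270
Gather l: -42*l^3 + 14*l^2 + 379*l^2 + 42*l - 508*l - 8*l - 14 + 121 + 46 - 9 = -42*l^3 + 393*l^2 - 474*l + 144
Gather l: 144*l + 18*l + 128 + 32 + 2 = 162*l + 162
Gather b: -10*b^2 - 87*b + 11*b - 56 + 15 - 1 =-10*b^2 - 76*b - 42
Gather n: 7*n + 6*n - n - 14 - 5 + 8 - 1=12*n - 12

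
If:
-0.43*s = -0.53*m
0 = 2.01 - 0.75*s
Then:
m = 2.17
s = 2.68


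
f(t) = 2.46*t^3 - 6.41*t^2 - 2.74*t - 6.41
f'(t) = 7.38*t^2 - 12.82*t - 2.74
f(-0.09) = -6.22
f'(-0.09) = -1.53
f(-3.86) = -232.82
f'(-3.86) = 156.70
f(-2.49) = -77.31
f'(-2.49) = 74.94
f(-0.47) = -6.79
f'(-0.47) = 4.92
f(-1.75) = -34.43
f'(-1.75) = 42.30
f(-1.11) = -14.63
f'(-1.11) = 20.58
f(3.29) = 2.80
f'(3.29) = 34.96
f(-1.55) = -26.72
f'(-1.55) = 34.86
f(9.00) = 1243.06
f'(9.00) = 479.66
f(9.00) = 1243.06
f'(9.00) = 479.66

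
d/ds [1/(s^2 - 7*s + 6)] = (7 - 2*s)/(s^2 - 7*s + 6)^2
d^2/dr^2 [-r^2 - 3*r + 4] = -2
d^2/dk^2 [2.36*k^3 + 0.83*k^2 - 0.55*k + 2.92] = 14.16*k + 1.66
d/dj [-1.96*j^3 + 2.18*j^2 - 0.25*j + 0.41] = -5.88*j^2 + 4.36*j - 0.25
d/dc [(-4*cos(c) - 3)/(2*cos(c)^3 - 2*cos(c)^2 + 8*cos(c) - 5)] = -8*(-5*sin(c)^2 + 2*cos(3*c) + 27)*sin(c)/(4*sin(c)^2 + 19*cos(c) + cos(3*c) - 14)^2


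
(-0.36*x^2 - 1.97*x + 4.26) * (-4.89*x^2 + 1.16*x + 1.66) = 1.7604*x^4 + 9.2157*x^3 - 23.7142*x^2 + 1.6714*x + 7.0716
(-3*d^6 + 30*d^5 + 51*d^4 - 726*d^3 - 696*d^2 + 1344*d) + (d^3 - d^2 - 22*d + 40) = -3*d^6 + 30*d^5 + 51*d^4 - 725*d^3 - 697*d^2 + 1322*d + 40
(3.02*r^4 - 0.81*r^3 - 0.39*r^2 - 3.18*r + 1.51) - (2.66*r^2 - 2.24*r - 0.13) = 3.02*r^4 - 0.81*r^3 - 3.05*r^2 - 0.94*r + 1.64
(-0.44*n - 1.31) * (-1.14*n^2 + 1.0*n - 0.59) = 0.5016*n^3 + 1.0534*n^2 - 1.0504*n + 0.7729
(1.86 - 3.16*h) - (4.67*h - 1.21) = 3.07 - 7.83*h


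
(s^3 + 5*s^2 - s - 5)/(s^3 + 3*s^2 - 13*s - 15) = (s - 1)/(s - 3)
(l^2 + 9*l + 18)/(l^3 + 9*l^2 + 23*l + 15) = (l + 6)/(l^2 + 6*l + 5)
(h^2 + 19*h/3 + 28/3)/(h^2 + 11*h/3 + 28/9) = 3*(h + 4)/(3*h + 4)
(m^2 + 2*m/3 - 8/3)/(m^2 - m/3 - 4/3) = (m + 2)/(m + 1)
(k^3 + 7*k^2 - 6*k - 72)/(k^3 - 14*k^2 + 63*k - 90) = (k^2 + 10*k + 24)/(k^2 - 11*k + 30)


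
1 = 1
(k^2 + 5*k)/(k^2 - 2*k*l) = (k + 5)/(k - 2*l)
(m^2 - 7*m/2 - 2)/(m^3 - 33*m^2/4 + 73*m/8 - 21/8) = 4*(2*m^2 - 7*m - 4)/(8*m^3 - 66*m^2 + 73*m - 21)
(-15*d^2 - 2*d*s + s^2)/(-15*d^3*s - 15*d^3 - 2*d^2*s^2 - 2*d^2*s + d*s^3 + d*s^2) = 1/(d*(s + 1))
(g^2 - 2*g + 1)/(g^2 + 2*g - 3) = (g - 1)/(g + 3)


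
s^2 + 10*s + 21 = (s + 3)*(s + 7)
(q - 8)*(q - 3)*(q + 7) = q^3 - 4*q^2 - 53*q + 168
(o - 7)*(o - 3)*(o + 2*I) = o^3 - 10*o^2 + 2*I*o^2 + 21*o - 20*I*o + 42*I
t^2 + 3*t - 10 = (t - 2)*(t + 5)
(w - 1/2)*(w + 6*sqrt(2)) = w^2 - w/2 + 6*sqrt(2)*w - 3*sqrt(2)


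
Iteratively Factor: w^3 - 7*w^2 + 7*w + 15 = (w - 5)*(w^2 - 2*w - 3) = (w - 5)*(w - 3)*(w + 1)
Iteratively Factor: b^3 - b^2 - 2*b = (b + 1)*(b^2 - 2*b) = (b - 2)*(b + 1)*(b)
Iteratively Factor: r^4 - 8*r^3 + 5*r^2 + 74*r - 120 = (r + 3)*(r^3 - 11*r^2 + 38*r - 40) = (r - 2)*(r + 3)*(r^2 - 9*r + 20) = (r - 5)*(r - 2)*(r + 3)*(r - 4)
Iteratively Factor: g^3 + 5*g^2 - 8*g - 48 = (g - 3)*(g^2 + 8*g + 16) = (g - 3)*(g + 4)*(g + 4)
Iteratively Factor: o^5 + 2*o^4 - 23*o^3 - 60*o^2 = (o + 3)*(o^4 - o^3 - 20*o^2) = o*(o + 3)*(o^3 - o^2 - 20*o) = o*(o - 5)*(o + 3)*(o^2 + 4*o) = o*(o - 5)*(o + 3)*(o + 4)*(o)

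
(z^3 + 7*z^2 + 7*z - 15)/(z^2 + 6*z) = (z^3 + 7*z^2 + 7*z - 15)/(z*(z + 6))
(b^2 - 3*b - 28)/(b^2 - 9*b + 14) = (b + 4)/(b - 2)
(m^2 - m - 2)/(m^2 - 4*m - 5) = (m - 2)/(m - 5)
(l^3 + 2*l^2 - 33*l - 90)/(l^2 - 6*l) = l + 8 + 15/l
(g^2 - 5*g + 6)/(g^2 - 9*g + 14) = (g - 3)/(g - 7)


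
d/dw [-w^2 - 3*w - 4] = -2*w - 3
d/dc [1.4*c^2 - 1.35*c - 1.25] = 2.8*c - 1.35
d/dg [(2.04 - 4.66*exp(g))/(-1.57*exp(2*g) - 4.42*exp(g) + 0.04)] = (-7.3162*exp(2*g) + 6.4056*exp(g) + 8.8304)*exp(g)/(2.4649*exp(4*g) + 13.8788*exp(3*g) + 19.4108*exp(2*g) - 0.3536*exp(g) + 0.0016)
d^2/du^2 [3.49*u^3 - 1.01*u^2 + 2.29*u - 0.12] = 20.94*u - 2.02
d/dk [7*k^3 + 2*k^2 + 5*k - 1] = 21*k^2 + 4*k + 5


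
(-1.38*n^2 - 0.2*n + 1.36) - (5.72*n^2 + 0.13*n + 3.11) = -7.1*n^2 - 0.33*n - 1.75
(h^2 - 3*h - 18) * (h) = h^3 - 3*h^2 - 18*h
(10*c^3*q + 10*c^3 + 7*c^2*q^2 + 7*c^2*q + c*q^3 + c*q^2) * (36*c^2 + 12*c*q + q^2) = 360*c^5*q + 360*c^5 + 372*c^4*q^2 + 372*c^4*q + 130*c^3*q^3 + 130*c^3*q^2 + 19*c^2*q^4 + 19*c^2*q^3 + c*q^5 + c*q^4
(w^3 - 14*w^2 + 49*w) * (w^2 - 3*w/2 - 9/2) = w^5 - 31*w^4/2 + 131*w^3/2 - 21*w^2/2 - 441*w/2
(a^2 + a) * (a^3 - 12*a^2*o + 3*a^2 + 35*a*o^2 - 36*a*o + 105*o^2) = a^5 - 12*a^4*o + 4*a^4 + 35*a^3*o^2 - 48*a^3*o + 3*a^3 + 140*a^2*o^2 - 36*a^2*o + 105*a*o^2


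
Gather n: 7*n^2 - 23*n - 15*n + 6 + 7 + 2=7*n^2 - 38*n + 15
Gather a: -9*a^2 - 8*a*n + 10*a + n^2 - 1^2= -9*a^2 + a*(10 - 8*n) + n^2 - 1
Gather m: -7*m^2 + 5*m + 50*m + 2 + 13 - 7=-7*m^2 + 55*m + 8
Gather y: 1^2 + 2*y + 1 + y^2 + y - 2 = y^2 + 3*y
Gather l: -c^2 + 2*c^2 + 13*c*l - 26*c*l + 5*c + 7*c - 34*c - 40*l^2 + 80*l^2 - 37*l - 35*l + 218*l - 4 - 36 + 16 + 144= c^2 - 22*c + 40*l^2 + l*(146 - 13*c) + 120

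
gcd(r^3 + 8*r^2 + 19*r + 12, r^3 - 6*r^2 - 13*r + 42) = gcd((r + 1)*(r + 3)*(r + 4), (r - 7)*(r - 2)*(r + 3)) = r + 3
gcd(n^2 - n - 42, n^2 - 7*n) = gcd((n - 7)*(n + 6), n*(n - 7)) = n - 7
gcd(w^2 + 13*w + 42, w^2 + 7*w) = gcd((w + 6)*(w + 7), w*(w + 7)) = w + 7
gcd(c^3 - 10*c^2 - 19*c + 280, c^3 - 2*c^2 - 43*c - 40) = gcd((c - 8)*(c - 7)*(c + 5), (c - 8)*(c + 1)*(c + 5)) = c^2 - 3*c - 40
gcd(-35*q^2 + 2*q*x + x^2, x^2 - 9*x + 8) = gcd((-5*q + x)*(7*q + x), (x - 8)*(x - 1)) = 1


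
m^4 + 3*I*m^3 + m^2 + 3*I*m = m*(m - I)*(m + I)*(m + 3*I)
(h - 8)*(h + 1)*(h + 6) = h^3 - h^2 - 50*h - 48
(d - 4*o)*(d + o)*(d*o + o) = d^3*o - 3*d^2*o^2 + d^2*o - 4*d*o^3 - 3*d*o^2 - 4*o^3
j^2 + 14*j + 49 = (j + 7)^2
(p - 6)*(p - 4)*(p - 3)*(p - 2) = p^4 - 15*p^3 + 80*p^2 - 180*p + 144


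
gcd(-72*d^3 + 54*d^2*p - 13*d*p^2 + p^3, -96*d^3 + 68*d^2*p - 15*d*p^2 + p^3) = 12*d^2 - 7*d*p + p^2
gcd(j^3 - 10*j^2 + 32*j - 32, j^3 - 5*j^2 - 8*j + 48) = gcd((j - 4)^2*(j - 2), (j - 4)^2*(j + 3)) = j^2 - 8*j + 16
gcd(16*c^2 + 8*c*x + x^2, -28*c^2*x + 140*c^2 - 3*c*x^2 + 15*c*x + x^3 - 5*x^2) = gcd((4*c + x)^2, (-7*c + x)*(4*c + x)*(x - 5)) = 4*c + x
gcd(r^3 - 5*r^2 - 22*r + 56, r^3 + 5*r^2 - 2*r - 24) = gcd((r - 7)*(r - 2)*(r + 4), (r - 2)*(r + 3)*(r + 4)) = r^2 + 2*r - 8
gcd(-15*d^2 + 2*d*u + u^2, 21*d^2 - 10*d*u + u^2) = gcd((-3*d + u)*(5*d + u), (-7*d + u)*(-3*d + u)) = -3*d + u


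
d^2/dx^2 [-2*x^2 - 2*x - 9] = -4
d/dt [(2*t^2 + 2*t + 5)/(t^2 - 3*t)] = (-8*t^2 - 10*t + 15)/(t^2*(t^2 - 6*t + 9))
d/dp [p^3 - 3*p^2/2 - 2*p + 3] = 3*p^2 - 3*p - 2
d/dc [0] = 0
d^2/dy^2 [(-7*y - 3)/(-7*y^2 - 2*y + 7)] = 2*(4*(7*y + 1)^2*(7*y + 3) - 7*(21*y + 5)*(7*y^2 + 2*y - 7))/(7*y^2 + 2*y - 7)^3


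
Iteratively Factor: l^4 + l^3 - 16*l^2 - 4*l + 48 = (l + 2)*(l^3 - l^2 - 14*l + 24) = (l + 2)*(l + 4)*(l^2 - 5*l + 6) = (l - 3)*(l + 2)*(l + 4)*(l - 2)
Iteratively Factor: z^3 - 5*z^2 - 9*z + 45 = (z + 3)*(z^2 - 8*z + 15) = (z - 3)*(z + 3)*(z - 5)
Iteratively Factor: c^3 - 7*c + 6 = (c + 3)*(c^2 - 3*c + 2) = (c - 2)*(c + 3)*(c - 1)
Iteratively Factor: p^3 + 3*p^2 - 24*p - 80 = (p + 4)*(p^2 - p - 20) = (p - 5)*(p + 4)*(p + 4)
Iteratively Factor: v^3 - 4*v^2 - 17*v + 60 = (v - 3)*(v^2 - v - 20) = (v - 5)*(v - 3)*(v + 4)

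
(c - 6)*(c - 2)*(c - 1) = c^3 - 9*c^2 + 20*c - 12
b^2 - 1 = (b - 1)*(b + 1)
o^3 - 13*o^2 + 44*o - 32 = (o - 8)*(o - 4)*(o - 1)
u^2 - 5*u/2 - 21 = (u - 6)*(u + 7/2)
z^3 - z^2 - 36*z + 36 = (z - 6)*(z - 1)*(z + 6)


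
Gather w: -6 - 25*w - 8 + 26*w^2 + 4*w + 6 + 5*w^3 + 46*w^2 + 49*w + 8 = 5*w^3 + 72*w^2 + 28*w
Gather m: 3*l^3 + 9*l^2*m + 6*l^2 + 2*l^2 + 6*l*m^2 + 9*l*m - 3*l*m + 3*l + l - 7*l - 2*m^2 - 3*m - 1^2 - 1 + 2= 3*l^3 + 8*l^2 - 3*l + m^2*(6*l - 2) + m*(9*l^2 + 6*l - 3)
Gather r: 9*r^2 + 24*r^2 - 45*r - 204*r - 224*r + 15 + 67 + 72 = 33*r^2 - 473*r + 154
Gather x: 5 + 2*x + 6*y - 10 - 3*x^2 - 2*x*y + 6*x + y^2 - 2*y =-3*x^2 + x*(8 - 2*y) + y^2 + 4*y - 5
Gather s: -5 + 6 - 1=0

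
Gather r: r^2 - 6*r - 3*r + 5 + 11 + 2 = r^2 - 9*r + 18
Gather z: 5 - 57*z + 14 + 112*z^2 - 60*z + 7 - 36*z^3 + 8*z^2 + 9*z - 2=-36*z^3 + 120*z^2 - 108*z + 24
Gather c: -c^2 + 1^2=1 - c^2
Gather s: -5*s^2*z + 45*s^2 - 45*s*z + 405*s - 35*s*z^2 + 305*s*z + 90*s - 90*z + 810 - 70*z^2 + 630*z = s^2*(45 - 5*z) + s*(-35*z^2 + 260*z + 495) - 70*z^2 + 540*z + 810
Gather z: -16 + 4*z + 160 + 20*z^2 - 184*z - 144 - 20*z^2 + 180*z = 0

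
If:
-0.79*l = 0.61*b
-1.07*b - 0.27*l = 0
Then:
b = 0.00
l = 0.00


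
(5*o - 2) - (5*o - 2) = 0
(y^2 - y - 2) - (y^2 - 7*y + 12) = 6*y - 14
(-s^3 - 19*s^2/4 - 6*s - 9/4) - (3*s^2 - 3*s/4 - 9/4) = -s^3 - 31*s^2/4 - 21*s/4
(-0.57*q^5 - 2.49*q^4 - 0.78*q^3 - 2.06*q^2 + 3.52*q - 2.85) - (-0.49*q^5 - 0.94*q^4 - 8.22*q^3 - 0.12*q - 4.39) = -0.08*q^5 - 1.55*q^4 + 7.44*q^3 - 2.06*q^2 + 3.64*q + 1.54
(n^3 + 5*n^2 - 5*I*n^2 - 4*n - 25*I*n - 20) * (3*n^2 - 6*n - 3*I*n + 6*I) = 3*n^5 + 9*n^4 - 18*I*n^4 - 57*n^3 - 54*I*n^3 - 81*n^2 + 192*I*n^2 + 270*n + 36*I*n - 120*I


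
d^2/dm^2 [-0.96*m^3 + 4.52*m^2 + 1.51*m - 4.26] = 9.04 - 5.76*m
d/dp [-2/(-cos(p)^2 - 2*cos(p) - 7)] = 4*(cos(p) + 1)*sin(p)/(cos(p)^2 + 2*cos(p) + 7)^2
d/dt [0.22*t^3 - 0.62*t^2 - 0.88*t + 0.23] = 0.66*t^2 - 1.24*t - 0.88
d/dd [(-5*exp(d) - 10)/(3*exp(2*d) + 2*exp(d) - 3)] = (15*exp(2*d) + 60*exp(d) + 35)*exp(d)/(9*exp(4*d) + 12*exp(3*d) - 14*exp(2*d) - 12*exp(d) + 9)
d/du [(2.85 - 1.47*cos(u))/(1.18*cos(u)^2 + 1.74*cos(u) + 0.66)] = (-1.7346*cos(u)^2 + 6.726*cos(u) + 5.9292)*sin(u)/(1.3924*cos(u)^4 + 4.1064*cos(u)^3 + 4.5852*cos(u)^2 + 2.2968*cos(u) + 0.4356)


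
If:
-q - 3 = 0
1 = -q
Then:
No Solution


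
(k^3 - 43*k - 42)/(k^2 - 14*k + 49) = (k^2 + 7*k + 6)/(k - 7)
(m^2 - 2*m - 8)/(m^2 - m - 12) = (m + 2)/(m + 3)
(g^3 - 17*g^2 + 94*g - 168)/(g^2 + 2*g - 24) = (g^2 - 13*g + 42)/(g + 6)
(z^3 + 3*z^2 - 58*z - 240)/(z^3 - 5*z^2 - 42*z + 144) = (z + 5)/(z - 3)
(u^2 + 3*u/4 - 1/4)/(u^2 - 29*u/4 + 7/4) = (u + 1)/(u - 7)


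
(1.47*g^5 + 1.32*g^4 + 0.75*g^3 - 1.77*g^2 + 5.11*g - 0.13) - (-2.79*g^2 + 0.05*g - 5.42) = 1.47*g^5 + 1.32*g^4 + 0.75*g^3 + 1.02*g^2 + 5.06*g + 5.29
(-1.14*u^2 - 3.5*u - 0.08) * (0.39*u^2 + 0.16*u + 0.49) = -0.4446*u^4 - 1.5474*u^3 - 1.1498*u^2 - 1.7278*u - 0.0392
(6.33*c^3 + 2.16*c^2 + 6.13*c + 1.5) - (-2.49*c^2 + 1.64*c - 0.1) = 6.33*c^3 + 4.65*c^2 + 4.49*c + 1.6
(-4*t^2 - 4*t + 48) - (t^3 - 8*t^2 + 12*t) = -t^3 + 4*t^2 - 16*t + 48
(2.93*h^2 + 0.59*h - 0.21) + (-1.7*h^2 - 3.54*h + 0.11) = 1.23*h^2 - 2.95*h - 0.1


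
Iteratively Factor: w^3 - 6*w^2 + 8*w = (w - 2)*(w^2 - 4*w) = w*(w - 2)*(w - 4)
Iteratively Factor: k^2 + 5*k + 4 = (k + 1)*(k + 4)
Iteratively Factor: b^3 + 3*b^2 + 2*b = (b + 2)*(b^2 + b) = (b + 1)*(b + 2)*(b)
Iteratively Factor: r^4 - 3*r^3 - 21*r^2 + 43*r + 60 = (r + 1)*(r^3 - 4*r^2 - 17*r + 60) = (r - 3)*(r + 1)*(r^2 - r - 20) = (r - 5)*(r - 3)*(r + 1)*(r + 4)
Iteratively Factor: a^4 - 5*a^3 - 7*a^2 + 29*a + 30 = (a - 3)*(a^3 - 2*a^2 - 13*a - 10) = (a - 3)*(a + 2)*(a^2 - 4*a - 5) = (a - 3)*(a + 1)*(a + 2)*(a - 5)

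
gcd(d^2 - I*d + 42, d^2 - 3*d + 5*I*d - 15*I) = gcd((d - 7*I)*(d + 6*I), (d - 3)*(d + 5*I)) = 1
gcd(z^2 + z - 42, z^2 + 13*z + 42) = z + 7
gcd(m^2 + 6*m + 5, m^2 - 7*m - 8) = m + 1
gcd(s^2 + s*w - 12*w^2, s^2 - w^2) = 1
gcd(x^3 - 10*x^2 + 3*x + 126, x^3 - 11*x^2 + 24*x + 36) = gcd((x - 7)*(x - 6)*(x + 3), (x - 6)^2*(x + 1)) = x - 6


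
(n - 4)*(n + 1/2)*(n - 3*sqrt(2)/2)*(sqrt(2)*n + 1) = sqrt(2)*n^4 - 7*sqrt(2)*n^3/2 - 2*n^3 - 7*sqrt(2)*n^2/2 + 7*n^2 + 4*n + 21*sqrt(2)*n/4 + 3*sqrt(2)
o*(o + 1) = o^2 + o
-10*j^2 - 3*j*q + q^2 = (-5*j + q)*(2*j + q)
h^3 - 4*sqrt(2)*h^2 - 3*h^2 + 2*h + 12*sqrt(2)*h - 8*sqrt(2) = (h - 2)*(h - 1)*(h - 4*sqrt(2))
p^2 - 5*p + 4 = (p - 4)*(p - 1)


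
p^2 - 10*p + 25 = (p - 5)^2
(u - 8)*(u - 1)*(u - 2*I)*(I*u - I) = I*u^4 + 2*u^3 - 10*I*u^3 - 20*u^2 + 17*I*u^2 + 34*u - 8*I*u - 16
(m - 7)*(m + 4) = m^2 - 3*m - 28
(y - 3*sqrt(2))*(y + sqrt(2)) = y^2 - 2*sqrt(2)*y - 6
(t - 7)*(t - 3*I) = t^2 - 7*t - 3*I*t + 21*I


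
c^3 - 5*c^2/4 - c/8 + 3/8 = (c - 1)*(c - 3/4)*(c + 1/2)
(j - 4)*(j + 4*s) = j^2 + 4*j*s - 4*j - 16*s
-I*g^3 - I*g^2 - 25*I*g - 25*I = (g - 5*I)*(g + 5*I)*(-I*g - I)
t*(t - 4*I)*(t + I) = t^3 - 3*I*t^2 + 4*t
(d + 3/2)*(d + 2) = d^2 + 7*d/2 + 3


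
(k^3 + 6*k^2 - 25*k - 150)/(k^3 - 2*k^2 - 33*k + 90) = (k + 5)/(k - 3)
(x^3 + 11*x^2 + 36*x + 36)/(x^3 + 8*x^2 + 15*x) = (x^2 + 8*x + 12)/(x*(x + 5))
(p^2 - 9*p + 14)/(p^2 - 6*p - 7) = (p - 2)/(p + 1)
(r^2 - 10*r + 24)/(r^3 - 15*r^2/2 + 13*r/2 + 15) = 2*(r - 4)/(2*r^2 - 3*r - 5)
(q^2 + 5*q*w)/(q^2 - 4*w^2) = q*(q + 5*w)/(q^2 - 4*w^2)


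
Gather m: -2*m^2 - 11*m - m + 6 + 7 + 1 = -2*m^2 - 12*m + 14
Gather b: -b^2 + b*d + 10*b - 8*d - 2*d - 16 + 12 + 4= -b^2 + b*(d + 10) - 10*d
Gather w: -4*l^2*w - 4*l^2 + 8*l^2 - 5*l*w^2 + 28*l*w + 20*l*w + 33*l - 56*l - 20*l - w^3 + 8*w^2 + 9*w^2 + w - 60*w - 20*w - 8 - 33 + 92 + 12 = 4*l^2 - 43*l - w^3 + w^2*(17 - 5*l) + w*(-4*l^2 + 48*l - 79) + 63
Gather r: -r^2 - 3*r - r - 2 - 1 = -r^2 - 4*r - 3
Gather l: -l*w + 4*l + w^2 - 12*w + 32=l*(4 - w) + w^2 - 12*w + 32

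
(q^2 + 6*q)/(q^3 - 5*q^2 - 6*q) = (q + 6)/(q^2 - 5*q - 6)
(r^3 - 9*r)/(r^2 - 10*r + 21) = r*(r + 3)/(r - 7)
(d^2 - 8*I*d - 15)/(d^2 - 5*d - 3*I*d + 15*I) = (d - 5*I)/(d - 5)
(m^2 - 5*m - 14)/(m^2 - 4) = (m - 7)/(m - 2)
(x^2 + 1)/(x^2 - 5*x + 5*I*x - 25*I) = (x^2 + 1)/(x^2 + 5*x*(-1 + I) - 25*I)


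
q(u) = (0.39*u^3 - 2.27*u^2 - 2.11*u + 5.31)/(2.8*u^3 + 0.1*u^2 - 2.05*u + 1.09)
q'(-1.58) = -1.88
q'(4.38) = 0.05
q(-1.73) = -0.02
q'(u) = (-8.4*u^2 - 0.2*u + 2.05)*(0.39*u^3 - 2.27*u^2 - 2.11*u + 5.31)/(2.8*u^3 + 0.1*u^2 - 2.05*u + 1.09)^2 + (1.17*u^2 - 4.54*u - 2.11)/(2.8*u^3 + 0.1*u^2 - 2.05*u + 1.09) = (4.44089209850063e-16*u^5 + 6.395*u^4 + 10.217*u^3 - 38.4642*u^2 - 6.0106*u + 8.5856)/(7.84*u^6 + 0.56*u^5 - 11.47*u^4 + 5.694*u^3 + 4.4205*u^2 - 4.469*u + 1.1881)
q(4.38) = -0.06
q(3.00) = -0.15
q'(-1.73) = -1.00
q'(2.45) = 0.10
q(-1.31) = -1.41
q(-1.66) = -0.10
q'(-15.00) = 0.00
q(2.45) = -0.20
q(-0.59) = 3.23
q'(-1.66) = -1.32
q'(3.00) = 0.09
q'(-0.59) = -0.83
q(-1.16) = -5.33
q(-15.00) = 0.19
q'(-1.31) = -9.74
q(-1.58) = -0.22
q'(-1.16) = -68.79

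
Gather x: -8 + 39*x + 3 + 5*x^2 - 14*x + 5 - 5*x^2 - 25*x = 0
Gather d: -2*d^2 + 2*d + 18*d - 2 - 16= -2*d^2 + 20*d - 18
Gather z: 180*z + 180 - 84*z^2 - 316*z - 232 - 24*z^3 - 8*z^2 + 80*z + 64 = -24*z^3 - 92*z^2 - 56*z + 12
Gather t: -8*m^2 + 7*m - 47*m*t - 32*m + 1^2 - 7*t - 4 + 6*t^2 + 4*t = -8*m^2 - 25*m + 6*t^2 + t*(-47*m - 3) - 3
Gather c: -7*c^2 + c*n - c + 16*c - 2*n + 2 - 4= -7*c^2 + c*(n + 15) - 2*n - 2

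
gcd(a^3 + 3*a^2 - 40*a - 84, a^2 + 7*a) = a + 7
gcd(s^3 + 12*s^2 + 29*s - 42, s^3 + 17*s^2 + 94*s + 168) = s^2 + 13*s + 42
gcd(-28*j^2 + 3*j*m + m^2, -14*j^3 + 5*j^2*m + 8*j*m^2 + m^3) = 7*j + m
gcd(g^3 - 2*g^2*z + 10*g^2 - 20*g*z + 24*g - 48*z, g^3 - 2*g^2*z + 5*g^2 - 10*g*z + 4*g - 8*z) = -g^2 + 2*g*z - 4*g + 8*z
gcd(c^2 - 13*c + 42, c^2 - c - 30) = c - 6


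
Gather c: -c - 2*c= -3*c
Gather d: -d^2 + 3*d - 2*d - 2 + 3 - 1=-d^2 + d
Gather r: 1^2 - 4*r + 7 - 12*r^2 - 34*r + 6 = -12*r^2 - 38*r + 14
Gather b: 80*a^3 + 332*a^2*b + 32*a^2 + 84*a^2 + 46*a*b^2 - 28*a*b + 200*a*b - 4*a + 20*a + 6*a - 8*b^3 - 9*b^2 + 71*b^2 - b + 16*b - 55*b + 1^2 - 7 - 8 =80*a^3 + 116*a^2 + 22*a - 8*b^3 + b^2*(46*a + 62) + b*(332*a^2 + 172*a - 40) - 14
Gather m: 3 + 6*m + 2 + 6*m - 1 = 12*m + 4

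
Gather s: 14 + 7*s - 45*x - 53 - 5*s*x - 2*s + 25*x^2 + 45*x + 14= s*(5 - 5*x) + 25*x^2 - 25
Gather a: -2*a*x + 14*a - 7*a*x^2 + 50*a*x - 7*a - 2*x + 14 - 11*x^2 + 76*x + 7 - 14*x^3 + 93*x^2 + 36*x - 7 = a*(-7*x^2 + 48*x + 7) - 14*x^3 + 82*x^2 + 110*x + 14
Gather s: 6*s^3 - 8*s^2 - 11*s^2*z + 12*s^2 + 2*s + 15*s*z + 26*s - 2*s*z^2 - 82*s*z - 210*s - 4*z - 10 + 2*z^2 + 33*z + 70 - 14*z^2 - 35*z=6*s^3 + s^2*(4 - 11*z) + s*(-2*z^2 - 67*z - 182) - 12*z^2 - 6*z + 60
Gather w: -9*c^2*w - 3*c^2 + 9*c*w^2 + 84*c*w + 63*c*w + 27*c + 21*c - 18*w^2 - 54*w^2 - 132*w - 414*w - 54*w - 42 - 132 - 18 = -3*c^2 + 48*c + w^2*(9*c - 72) + w*(-9*c^2 + 147*c - 600) - 192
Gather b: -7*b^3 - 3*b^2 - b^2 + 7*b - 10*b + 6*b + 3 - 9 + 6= -7*b^3 - 4*b^2 + 3*b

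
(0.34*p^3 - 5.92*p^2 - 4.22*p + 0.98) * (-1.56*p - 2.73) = -0.5304*p^4 + 8.307*p^3 + 22.7448*p^2 + 9.9918*p - 2.6754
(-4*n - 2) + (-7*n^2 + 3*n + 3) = -7*n^2 - n + 1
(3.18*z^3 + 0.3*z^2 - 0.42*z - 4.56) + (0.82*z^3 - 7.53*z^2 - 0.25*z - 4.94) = 4.0*z^3 - 7.23*z^2 - 0.67*z - 9.5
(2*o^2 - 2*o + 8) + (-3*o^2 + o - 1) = -o^2 - o + 7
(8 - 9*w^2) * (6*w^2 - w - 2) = -54*w^4 + 9*w^3 + 66*w^2 - 8*w - 16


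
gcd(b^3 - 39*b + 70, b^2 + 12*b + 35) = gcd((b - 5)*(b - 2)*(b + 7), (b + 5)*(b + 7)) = b + 7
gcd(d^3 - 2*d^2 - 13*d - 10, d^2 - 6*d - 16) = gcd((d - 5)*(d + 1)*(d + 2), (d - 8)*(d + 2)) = d + 2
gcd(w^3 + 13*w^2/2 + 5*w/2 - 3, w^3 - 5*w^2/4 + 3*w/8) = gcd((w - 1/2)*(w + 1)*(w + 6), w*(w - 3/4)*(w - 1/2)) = w - 1/2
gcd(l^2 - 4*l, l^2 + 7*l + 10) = 1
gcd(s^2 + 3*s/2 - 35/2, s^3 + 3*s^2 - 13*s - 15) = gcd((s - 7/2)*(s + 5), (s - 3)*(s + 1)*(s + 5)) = s + 5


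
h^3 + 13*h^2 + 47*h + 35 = (h + 1)*(h + 5)*(h + 7)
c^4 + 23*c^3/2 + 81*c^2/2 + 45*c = c*(c + 5/2)*(c + 3)*(c + 6)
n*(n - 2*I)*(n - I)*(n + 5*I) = n^4 + 2*I*n^3 + 13*n^2 - 10*I*n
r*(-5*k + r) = -5*k*r + r^2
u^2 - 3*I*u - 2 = (u - 2*I)*(u - I)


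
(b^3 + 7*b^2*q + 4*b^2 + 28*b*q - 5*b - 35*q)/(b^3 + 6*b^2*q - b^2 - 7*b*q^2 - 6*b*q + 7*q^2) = (-b - 5)/(-b + q)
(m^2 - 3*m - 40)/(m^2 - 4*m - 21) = (-m^2 + 3*m + 40)/(-m^2 + 4*m + 21)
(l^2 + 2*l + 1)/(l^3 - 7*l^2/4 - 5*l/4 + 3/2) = 4*(l + 1)/(4*l^2 - 11*l + 6)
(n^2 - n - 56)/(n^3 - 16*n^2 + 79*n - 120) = (n + 7)/(n^2 - 8*n + 15)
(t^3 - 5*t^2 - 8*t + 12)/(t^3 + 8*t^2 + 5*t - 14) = (t - 6)/(t + 7)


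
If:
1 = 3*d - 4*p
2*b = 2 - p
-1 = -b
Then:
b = 1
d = 1/3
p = 0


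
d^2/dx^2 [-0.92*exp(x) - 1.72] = -0.92*exp(x)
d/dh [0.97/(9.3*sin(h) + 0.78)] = -9.021*cos(h)/(9.3*sin(h) + 0.78)^2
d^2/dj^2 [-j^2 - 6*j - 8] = -2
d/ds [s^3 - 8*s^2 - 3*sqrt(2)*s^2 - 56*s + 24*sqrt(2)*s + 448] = 3*s^2 - 16*s - 6*sqrt(2)*s - 56 + 24*sqrt(2)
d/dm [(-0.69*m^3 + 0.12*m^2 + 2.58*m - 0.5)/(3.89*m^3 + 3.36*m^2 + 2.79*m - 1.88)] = (-2.7852*m^4 - 23.9226*m^3 + 1.3926*m^2 + 2.9088*m - 3.4554)/(15.1321*m^6 + 26.1408*m^5 + 32.9958*m^4 + 4.1224*m^3 - 4.8495*m^2 - 10.4904*m + 3.5344)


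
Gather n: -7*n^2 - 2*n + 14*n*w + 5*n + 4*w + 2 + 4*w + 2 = -7*n^2 + n*(14*w + 3) + 8*w + 4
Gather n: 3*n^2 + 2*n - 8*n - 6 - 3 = 3*n^2 - 6*n - 9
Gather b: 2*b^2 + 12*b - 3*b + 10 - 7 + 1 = 2*b^2 + 9*b + 4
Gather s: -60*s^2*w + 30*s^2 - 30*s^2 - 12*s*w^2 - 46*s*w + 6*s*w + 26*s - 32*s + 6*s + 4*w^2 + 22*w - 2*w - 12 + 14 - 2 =-60*s^2*w + s*(-12*w^2 - 40*w) + 4*w^2 + 20*w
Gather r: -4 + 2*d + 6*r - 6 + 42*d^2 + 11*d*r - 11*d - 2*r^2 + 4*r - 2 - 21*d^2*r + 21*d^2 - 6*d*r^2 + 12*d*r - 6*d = 63*d^2 - 15*d + r^2*(-6*d - 2) + r*(-21*d^2 + 23*d + 10) - 12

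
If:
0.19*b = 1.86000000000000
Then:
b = 9.79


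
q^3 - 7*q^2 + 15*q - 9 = (q - 3)^2*(q - 1)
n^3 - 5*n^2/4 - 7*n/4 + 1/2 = (n - 2)*(n - 1/4)*(n + 1)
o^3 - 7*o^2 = o^2*(o - 7)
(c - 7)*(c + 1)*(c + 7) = c^3 + c^2 - 49*c - 49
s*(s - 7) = s^2 - 7*s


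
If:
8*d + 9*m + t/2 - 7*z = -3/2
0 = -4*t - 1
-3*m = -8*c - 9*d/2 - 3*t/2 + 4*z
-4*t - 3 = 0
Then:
No Solution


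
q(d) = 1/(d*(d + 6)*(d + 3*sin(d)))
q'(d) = (-3*cos(d) - 1)/(d*(d + 6)*(d + 3*sin(d))^2) - 1/(d*(d + 6)^2*(d + 3*sin(d))) - 1/(d^2*(d + 6)*(d + 3*sin(d))) = (-d*(d + 6)*(3*cos(d) + 1) - d*(d + 3*sin(d)) + (-d - 6)*(d + 3*sin(d)))/(d^2*(d + 6)^2*(d + 3*sin(d))^2)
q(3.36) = 0.01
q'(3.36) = 0.00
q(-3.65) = 0.05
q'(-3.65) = -0.05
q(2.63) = 0.01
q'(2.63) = -0.00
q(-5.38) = 0.10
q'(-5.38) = -0.05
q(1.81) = 0.01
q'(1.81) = -0.01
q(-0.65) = 0.12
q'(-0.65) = 0.32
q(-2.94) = 0.03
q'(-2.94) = -0.02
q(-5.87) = 0.28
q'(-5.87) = -1.89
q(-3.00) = 0.03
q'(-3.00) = -0.02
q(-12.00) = 0.00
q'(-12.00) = 0.00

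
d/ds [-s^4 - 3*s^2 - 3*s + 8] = -4*s^3 - 6*s - 3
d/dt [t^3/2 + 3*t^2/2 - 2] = 3*t*(t + 2)/2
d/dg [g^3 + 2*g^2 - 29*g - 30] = 3*g^2 + 4*g - 29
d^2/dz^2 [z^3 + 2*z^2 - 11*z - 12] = 6*z + 4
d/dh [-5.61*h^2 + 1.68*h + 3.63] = 1.68 - 11.22*h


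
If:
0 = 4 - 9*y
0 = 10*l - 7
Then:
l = 7/10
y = 4/9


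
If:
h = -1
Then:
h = -1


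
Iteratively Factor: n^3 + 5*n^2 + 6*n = (n)*(n^2 + 5*n + 6) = n*(n + 3)*(n + 2)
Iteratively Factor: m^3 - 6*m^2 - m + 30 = (m - 5)*(m^2 - m - 6) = (m - 5)*(m - 3)*(m + 2)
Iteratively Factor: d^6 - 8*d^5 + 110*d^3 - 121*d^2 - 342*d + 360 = (d + 3)*(d^5 - 11*d^4 + 33*d^3 + 11*d^2 - 154*d + 120) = (d - 5)*(d + 3)*(d^4 - 6*d^3 + 3*d^2 + 26*d - 24) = (d - 5)*(d - 4)*(d + 3)*(d^3 - 2*d^2 - 5*d + 6) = (d - 5)*(d - 4)*(d - 1)*(d + 3)*(d^2 - d - 6) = (d - 5)*(d - 4)*(d - 3)*(d - 1)*(d + 3)*(d + 2)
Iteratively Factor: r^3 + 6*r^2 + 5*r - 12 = (r + 4)*(r^2 + 2*r - 3) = (r - 1)*(r + 4)*(r + 3)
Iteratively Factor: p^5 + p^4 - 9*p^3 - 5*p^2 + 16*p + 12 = (p + 1)*(p^4 - 9*p^2 + 4*p + 12) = (p - 2)*(p + 1)*(p^3 + 2*p^2 - 5*p - 6) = (p - 2)^2*(p + 1)*(p^2 + 4*p + 3) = (p - 2)^2*(p + 1)*(p + 3)*(p + 1)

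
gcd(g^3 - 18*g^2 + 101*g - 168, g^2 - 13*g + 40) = g - 8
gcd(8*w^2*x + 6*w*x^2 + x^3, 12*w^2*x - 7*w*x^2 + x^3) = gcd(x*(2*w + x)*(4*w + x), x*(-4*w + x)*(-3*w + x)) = x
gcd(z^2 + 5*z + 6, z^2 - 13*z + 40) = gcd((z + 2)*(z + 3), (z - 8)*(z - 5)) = 1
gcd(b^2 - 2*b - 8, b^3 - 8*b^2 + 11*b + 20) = b - 4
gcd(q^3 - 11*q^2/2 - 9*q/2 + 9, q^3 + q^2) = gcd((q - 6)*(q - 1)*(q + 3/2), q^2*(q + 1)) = 1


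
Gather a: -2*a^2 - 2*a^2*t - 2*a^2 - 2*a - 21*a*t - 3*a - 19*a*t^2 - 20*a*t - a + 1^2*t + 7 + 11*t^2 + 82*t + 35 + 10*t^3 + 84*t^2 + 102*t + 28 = a^2*(-2*t - 4) + a*(-19*t^2 - 41*t - 6) + 10*t^3 + 95*t^2 + 185*t + 70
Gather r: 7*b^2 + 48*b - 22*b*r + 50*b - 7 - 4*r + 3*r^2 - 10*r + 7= 7*b^2 + 98*b + 3*r^2 + r*(-22*b - 14)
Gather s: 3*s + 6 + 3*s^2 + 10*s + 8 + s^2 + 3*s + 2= 4*s^2 + 16*s + 16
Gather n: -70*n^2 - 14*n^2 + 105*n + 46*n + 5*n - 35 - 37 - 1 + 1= -84*n^2 + 156*n - 72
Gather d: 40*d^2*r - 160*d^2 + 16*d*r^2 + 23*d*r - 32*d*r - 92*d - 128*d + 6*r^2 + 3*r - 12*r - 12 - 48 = d^2*(40*r - 160) + d*(16*r^2 - 9*r - 220) + 6*r^2 - 9*r - 60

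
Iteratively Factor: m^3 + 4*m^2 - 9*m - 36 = (m + 4)*(m^2 - 9) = (m - 3)*(m + 4)*(m + 3)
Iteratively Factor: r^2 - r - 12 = (r - 4)*(r + 3)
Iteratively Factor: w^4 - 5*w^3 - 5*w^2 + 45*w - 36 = (w - 1)*(w^3 - 4*w^2 - 9*w + 36) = (w - 4)*(w - 1)*(w^2 - 9) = (w - 4)*(w - 1)*(w + 3)*(w - 3)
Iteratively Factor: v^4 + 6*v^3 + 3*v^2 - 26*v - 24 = (v + 3)*(v^3 + 3*v^2 - 6*v - 8) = (v - 2)*(v + 3)*(v^2 + 5*v + 4) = (v - 2)*(v + 1)*(v + 3)*(v + 4)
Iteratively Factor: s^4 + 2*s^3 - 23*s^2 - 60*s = (s)*(s^3 + 2*s^2 - 23*s - 60) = s*(s - 5)*(s^2 + 7*s + 12) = s*(s - 5)*(s + 4)*(s + 3)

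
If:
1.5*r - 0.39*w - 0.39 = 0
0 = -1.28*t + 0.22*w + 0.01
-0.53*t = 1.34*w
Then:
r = 0.26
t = 0.01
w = -0.00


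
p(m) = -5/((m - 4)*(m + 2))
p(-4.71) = -0.21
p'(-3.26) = -0.51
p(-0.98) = 0.98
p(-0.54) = 0.75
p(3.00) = 1.00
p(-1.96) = 20.97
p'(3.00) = 0.80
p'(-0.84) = -0.58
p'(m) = 5/((m - 4)*(m + 2)^2) + 5/((m - 4)^2*(m + 2))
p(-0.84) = 0.89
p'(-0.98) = -0.77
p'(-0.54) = -0.35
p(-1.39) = 1.52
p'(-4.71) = -0.10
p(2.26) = 0.67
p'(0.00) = -0.16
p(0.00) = 0.62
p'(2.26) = 0.23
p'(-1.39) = -2.21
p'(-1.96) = -520.81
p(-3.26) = -0.55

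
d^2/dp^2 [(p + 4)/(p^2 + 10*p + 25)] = 2*(p + 2)/(p^4 + 20*p^3 + 150*p^2 + 500*p + 625)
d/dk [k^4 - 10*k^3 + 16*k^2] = 2*k*(2*k^2 - 15*k + 16)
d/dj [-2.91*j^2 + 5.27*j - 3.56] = 5.27 - 5.82*j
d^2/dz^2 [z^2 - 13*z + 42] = 2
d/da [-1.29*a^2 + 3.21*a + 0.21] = 3.21 - 2.58*a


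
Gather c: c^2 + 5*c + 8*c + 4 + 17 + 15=c^2 + 13*c + 36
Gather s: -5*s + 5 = 5 - 5*s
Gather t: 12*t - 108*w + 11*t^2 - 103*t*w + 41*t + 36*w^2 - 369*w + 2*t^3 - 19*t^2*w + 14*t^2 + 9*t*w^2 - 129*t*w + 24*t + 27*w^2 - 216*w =2*t^3 + t^2*(25 - 19*w) + t*(9*w^2 - 232*w + 77) + 63*w^2 - 693*w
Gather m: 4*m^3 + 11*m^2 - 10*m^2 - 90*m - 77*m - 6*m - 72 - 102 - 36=4*m^3 + m^2 - 173*m - 210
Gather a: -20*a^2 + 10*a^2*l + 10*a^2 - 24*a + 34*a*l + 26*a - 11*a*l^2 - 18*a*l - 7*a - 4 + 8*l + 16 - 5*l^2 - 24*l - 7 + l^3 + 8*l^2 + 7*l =a^2*(10*l - 10) + a*(-11*l^2 + 16*l - 5) + l^3 + 3*l^2 - 9*l + 5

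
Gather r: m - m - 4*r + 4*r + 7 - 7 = 0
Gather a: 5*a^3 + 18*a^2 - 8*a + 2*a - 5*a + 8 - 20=5*a^3 + 18*a^2 - 11*a - 12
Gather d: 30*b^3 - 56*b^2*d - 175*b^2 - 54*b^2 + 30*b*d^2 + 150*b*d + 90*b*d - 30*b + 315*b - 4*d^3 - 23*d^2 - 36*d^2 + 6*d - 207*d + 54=30*b^3 - 229*b^2 + 285*b - 4*d^3 + d^2*(30*b - 59) + d*(-56*b^2 + 240*b - 201) + 54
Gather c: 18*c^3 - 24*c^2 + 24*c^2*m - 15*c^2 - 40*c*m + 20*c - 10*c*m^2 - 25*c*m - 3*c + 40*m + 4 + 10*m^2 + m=18*c^3 + c^2*(24*m - 39) + c*(-10*m^2 - 65*m + 17) + 10*m^2 + 41*m + 4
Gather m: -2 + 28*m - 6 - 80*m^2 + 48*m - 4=-80*m^2 + 76*m - 12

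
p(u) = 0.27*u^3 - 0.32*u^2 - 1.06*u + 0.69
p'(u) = 0.81*u^2 - 0.64*u - 1.06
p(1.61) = -0.72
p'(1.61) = 0.01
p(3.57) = 5.11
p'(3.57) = 6.98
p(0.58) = 0.02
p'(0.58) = -1.16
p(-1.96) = -0.49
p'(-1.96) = 3.31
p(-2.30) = -1.85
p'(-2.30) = 4.70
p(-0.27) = 0.95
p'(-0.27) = -0.83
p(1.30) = -0.64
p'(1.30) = -0.52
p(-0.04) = 0.73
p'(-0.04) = -1.03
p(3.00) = 1.92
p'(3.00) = 4.31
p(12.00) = 408.45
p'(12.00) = 107.90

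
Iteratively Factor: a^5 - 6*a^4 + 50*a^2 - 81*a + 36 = (a - 1)*(a^4 - 5*a^3 - 5*a^2 + 45*a - 36) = (a - 3)*(a - 1)*(a^3 - 2*a^2 - 11*a + 12) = (a - 3)*(a - 1)*(a + 3)*(a^2 - 5*a + 4) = (a - 4)*(a - 3)*(a - 1)*(a + 3)*(a - 1)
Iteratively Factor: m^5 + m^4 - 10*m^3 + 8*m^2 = (m)*(m^4 + m^3 - 10*m^2 + 8*m) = m^2*(m^3 + m^2 - 10*m + 8) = m^2*(m - 2)*(m^2 + 3*m - 4) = m^2*(m - 2)*(m + 4)*(m - 1)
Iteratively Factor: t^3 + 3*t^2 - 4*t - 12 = (t + 3)*(t^2 - 4) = (t + 2)*(t + 3)*(t - 2)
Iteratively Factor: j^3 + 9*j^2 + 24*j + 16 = (j + 4)*(j^2 + 5*j + 4) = (j + 1)*(j + 4)*(j + 4)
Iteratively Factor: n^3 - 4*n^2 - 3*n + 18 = (n - 3)*(n^2 - n - 6) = (n - 3)*(n + 2)*(n - 3)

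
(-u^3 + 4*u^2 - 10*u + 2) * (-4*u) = 4*u^4 - 16*u^3 + 40*u^2 - 8*u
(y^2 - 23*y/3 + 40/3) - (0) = y^2 - 23*y/3 + 40/3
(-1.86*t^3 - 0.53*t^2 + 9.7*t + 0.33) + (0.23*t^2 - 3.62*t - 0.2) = -1.86*t^3 - 0.3*t^2 + 6.08*t + 0.13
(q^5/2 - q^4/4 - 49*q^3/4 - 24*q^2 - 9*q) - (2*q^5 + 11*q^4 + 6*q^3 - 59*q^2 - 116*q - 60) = -3*q^5/2 - 45*q^4/4 - 73*q^3/4 + 35*q^2 + 107*q + 60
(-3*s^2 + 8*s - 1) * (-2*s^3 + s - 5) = 6*s^5 - 16*s^4 - s^3 + 23*s^2 - 41*s + 5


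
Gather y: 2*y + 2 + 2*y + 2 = 4*y + 4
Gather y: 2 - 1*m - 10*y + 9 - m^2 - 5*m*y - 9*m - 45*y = -m^2 - 10*m + y*(-5*m - 55) + 11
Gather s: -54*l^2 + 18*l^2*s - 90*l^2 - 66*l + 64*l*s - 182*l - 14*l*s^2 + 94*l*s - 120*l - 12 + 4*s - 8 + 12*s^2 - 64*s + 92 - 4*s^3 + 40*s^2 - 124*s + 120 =-144*l^2 - 368*l - 4*s^3 + s^2*(52 - 14*l) + s*(18*l^2 + 158*l - 184) + 192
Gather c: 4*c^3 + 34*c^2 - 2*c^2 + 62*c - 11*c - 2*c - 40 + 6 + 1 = 4*c^3 + 32*c^2 + 49*c - 33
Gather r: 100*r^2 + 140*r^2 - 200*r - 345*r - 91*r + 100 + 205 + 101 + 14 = 240*r^2 - 636*r + 420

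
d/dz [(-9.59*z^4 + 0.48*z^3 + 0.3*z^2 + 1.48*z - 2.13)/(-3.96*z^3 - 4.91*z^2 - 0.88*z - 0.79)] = (37.9764*z^6 + 94.1738*z^5 + 24.1488*z^4 + 41.1812*z^3 - 19.4392*z^2 - 21.3906*z - 3.0436)/(15.6816*z^6 + 38.8872*z^5 + 31.0777*z^4 + 14.8984*z^3 + 8.5322*z^2 + 1.3904*z + 0.6241)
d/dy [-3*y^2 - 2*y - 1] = -6*y - 2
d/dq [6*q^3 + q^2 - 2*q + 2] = 18*q^2 + 2*q - 2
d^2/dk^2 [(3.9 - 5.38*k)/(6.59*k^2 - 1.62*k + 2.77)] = (-(5.38*k - 3.9)*(13.18*k - 1.62)*(26.36*k - 3.24) + (212.7252*k - 68.8332)*(6.59*k^2 - 1.62*k + 2.77))/(6.59*k^2 - 1.62*k + 2.77)^3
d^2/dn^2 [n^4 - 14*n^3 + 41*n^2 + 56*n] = 12*n^2 - 84*n + 82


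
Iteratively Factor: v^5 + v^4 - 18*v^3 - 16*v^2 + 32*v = (v + 2)*(v^4 - v^3 - 16*v^2 + 16*v) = v*(v + 2)*(v^3 - v^2 - 16*v + 16) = v*(v + 2)*(v + 4)*(v^2 - 5*v + 4) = v*(v - 1)*(v + 2)*(v + 4)*(v - 4)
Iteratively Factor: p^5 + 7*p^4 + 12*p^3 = (p)*(p^4 + 7*p^3 + 12*p^2) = p*(p + 3)*(p^3 + 4*p^2) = p^2*(p + 3)*(p^2 + 4*p) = p^3*(p + 3)*(p + 4)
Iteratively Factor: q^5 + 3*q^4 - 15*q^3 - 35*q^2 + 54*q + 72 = (q - 3)*(q^4 + 6*q^3 + 3*q^2 - 26*q - 24) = (q - 3)*(q - 2)*(q^3 + 8*q^2 + 19*q + 12) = (q - 3)*(q - 2)*(q + 3)*(q^2 + 5*q + 4) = (q - 3)*(q - 2)*(q + 3)*(q + 4)*(q + 1)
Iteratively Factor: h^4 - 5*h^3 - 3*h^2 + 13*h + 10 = (h + 1)*(h^3 - 6*h^2 + 3*h + 10) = (h - 2)*(h + 1)*(h^2 - 4*h - 5) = (h - 2)*(h + 1)^2*(h - 5)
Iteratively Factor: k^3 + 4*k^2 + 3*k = (k + 1)*(k^2 + 3*k) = k*(k + 1)*(k + 3)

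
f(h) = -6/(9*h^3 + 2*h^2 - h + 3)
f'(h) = -6*(-27*h^2 - 4*h + 1)/(9*h^3 + 2*h^2 - h + 3)^2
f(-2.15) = 0.08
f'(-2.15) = 0.12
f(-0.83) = -97.22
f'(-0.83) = 22494.64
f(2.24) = -0.05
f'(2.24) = 0.07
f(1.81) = -0.10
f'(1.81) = 0.15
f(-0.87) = 11.06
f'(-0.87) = 325.03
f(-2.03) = 0.10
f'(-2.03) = 0.16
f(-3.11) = 0.02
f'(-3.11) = 0.02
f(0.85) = -0.66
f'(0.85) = 1.58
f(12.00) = 0.00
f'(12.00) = 0.00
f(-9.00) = 0.00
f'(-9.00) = 0.00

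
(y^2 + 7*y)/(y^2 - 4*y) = (y + 7)/(y - 4)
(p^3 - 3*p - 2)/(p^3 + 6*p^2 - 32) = (p^2 + 2*p + 1)/(p^2 + 8*p + 16)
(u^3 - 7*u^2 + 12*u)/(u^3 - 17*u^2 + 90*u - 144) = u*(u - 4)/(u^2 - 14*u + 48)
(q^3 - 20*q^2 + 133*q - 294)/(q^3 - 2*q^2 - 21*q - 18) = (q^2 - 14*q + 49)/(q^2 + 4*q + 3)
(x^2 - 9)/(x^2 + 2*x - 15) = (x + 3)/(x + 5)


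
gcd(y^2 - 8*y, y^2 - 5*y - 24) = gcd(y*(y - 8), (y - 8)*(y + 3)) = y - 8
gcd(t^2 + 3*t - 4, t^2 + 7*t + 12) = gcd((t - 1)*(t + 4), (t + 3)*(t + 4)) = t + 4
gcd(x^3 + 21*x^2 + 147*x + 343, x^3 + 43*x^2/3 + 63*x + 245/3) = x + 7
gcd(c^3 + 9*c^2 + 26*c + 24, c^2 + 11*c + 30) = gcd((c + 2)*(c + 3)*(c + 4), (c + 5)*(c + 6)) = 1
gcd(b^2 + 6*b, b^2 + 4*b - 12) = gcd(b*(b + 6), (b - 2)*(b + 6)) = b + 6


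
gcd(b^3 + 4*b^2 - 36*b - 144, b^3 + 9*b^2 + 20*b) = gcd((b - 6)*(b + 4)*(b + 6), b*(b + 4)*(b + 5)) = b + 4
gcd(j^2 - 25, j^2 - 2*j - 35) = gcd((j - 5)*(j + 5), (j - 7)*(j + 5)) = j + 5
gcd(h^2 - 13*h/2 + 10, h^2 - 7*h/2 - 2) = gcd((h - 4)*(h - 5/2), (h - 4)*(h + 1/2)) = h - 4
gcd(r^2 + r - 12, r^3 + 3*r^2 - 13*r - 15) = r - 3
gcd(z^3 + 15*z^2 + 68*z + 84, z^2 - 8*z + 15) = 1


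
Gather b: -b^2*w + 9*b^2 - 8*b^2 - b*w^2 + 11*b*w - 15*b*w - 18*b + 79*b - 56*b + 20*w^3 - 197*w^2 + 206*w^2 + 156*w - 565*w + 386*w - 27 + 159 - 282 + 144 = b^2*(1 - w) + b*(-w^2 - 4*w + 5) + 20*w^3 + 9*w^2 - 23*w - 6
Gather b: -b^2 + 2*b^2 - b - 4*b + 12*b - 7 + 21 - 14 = b^2 + 7*b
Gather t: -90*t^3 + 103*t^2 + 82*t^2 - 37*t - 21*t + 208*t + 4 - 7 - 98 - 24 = -90*t^3 + 185*t^2 + 150*t - 125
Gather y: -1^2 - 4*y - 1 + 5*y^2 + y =5*y^2 - 3*y - 2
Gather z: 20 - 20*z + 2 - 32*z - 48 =-52*z - 26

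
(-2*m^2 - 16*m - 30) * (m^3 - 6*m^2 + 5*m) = -2*m^5 - 4*m^4 + 56*m^3 + 100*m^2 - 150*m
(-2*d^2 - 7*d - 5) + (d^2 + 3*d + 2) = -d^2 - 4*d - 3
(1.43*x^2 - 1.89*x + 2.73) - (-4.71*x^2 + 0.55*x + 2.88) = 6.14*x^2 - 2.44*x - 0.15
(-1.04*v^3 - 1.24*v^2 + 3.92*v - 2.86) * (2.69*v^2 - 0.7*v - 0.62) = -2.7976*v^5 - 2.6076*v^4 + 12.0576*v^3 - 9.6686*v^2 - 0.4284*v + 1.7732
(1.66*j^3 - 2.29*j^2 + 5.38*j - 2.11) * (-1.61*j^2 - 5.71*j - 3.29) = -2.6726*j^5 - 5.7917*j^4 - 1.0473*j^3 - 19.7886*j^2 - 5.6521*j + 6.9419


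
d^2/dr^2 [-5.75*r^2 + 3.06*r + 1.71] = -11.5000000000000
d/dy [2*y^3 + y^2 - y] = 6*y^2 + 2*y - 1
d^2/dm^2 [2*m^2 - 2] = 4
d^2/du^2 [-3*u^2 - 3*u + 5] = -6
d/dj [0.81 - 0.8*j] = -0.800000000000000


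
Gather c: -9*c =-9*c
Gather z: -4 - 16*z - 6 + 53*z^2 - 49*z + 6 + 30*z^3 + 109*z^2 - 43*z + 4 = 30*z^3 + 162*z^2 - 108*z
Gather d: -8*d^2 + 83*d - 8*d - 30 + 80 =-8*d^2 + 75*d + 50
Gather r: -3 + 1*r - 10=r - 13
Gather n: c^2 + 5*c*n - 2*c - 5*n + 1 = c^2 - 2*c + n*(5*c - 5) + 1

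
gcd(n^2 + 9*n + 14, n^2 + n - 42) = n + 7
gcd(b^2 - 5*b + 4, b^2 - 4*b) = b - 4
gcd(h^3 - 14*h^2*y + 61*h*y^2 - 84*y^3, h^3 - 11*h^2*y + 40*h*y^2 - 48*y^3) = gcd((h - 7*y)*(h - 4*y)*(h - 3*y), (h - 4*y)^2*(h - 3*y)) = h^2 - 7*h*y + 12*y^2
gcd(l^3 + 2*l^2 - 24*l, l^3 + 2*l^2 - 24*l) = l^3 + 2*l^2 - 24*l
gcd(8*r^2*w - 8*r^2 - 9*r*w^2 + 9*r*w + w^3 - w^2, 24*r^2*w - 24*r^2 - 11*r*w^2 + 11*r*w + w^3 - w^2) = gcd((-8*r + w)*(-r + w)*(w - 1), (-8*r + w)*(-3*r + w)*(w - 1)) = 8*r*w - 8*r - w^2 + w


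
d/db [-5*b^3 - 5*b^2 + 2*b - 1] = -15*b^2 - 10*b + 2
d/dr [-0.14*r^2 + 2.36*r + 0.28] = 2.36 - 0.28*r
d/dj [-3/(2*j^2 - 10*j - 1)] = 6*(2*j - 5)/(-2*j^2 + 10*j + 1)^2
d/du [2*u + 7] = 2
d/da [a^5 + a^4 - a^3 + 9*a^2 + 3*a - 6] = 5*a^4 + 4*a^3 - 3*a^2 + 18*a + 3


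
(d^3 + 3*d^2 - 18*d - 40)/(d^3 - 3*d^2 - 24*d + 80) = (d + 2)/(d - 4)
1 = 1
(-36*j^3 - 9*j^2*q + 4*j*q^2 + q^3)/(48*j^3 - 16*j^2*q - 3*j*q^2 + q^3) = (3*j + q)/(-4*j + q)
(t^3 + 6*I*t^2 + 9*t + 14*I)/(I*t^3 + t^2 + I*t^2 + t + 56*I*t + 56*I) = (-I*t^2 - t - 2*I)/(t^2 + t*(1 - 8*I) - 8*I)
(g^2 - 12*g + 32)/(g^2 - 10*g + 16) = (g - 4)/(g - 2)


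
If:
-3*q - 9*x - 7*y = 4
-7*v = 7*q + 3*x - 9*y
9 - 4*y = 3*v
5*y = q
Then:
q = -295/28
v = 122/21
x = 593/126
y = -59/28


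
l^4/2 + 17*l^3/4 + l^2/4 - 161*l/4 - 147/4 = (l/2 + 1/2)*(l - 3)*(l + 7/2)*(l + 7)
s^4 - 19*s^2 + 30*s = s*(s - 3)*(s - 2)*(s + 5)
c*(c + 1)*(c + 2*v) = c^3 + 2*c^2*v + c^2 + 2*c*v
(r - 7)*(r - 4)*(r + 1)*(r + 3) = r^4 - 7*r^3 - 13*r^2 + 79*r + 84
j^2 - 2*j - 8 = (j - 4)*(j + 2)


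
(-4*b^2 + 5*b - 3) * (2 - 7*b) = 28*b^3 - 43*b^2 + 31*b - 6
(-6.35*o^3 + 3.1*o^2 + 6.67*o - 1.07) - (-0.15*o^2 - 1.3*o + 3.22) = -6.35*o^3 + 3.25*o^2 + 7.97*o - 4.29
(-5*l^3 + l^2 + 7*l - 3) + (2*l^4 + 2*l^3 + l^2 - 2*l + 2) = 2*l^4 - 3*l^3 + 2*l^2 + 5*l - 1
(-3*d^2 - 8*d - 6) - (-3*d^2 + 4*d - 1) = -12*d - 5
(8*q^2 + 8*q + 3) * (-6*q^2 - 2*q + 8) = -48*q^4 - 64*q^3 + 30*q^2 + 58*q + 24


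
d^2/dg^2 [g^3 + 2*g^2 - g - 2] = 6*g + 4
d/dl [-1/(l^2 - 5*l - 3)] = (2*l - 5)/(-l^2 + 5*l + 3)^2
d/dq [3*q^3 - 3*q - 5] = 9*q^2 - 3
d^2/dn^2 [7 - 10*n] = 0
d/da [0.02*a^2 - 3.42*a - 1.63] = 0.04*a - 3.42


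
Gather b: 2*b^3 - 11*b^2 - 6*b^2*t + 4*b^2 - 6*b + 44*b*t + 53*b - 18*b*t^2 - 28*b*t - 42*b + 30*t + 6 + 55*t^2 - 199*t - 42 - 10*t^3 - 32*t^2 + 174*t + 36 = 2*b^3 + b^2*(-6*t - 7) + b*(-18*t^2 + 16*t + 5) - 10*t^3 + 23*t^2 + 5*t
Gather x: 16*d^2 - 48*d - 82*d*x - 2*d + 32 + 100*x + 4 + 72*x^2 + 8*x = 16*d^2 - 50*d + 72*x^2 + x*(108 - 82*d) + 36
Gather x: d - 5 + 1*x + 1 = d + x - 4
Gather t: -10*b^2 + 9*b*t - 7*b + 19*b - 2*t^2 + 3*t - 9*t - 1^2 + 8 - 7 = -10*b^2 + 12*b - 2*t^2 + t*(9*b - 6)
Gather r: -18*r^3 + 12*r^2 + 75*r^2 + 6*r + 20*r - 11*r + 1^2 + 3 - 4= -18*r^3 + 87*r^2 + 15*r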